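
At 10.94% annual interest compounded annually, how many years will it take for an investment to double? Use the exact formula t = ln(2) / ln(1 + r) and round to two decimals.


Doubling condition: (1 + r)^t = 2
Take ln of both sides: t × ln(1 + r) = ln(2)
t = ln(2) / ln(1 + r)
t = 0.693147 / 0.103819
t = 6.68

t = ln(2) / ln(1 + r) = 6.68 years


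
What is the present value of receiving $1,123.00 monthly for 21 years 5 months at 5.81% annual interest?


Present value of an ordinary annuity: PV = PMT × (1 − (1 + r)^(−n)) / r
Monthly rate r = 0.0581/12 ≈ 0.00484167, n = 257
PV = $1,123.00 × (1 − (1 + 0.0581/12)^(−257)) / (0.0581/12)
PV = $1,123.00 × 146.848895
PV = $164,911.31

PV = PMT × (1-(1+r)^(-n))/r = $164,911.31


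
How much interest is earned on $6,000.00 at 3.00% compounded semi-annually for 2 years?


Compound interest earned = final amount − principal.
A = P(1 + r/n)^(nt) = $6,000.00 × (1 + 0.03/2)^(2 × 2) = $6,368.18
Interest = A − P = $6,368.18 − $6,000.00 = $368.18

Interest = A - P = $368.18


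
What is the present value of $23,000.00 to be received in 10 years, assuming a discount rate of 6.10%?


Present value formula: PV = FV / (1 + r)^t
PV = $23,000.00 / (1 + 0.061)^10
PV = $23,000.00 / 1.807814
PV = $12,722.55

PV = FV / (1 + r)^t = $12,722.55


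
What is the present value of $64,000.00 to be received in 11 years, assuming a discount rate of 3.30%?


Present value formula: PV = FV / (1 + r)^t
PV = $64,000.00 / (1 + 0.033)^11
PV = $64,000.00 / 1.4292347
PV = $44,779.21

PV = FV / (1 + r)^t = $44,779.21


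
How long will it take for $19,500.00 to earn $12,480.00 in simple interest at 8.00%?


Rearrange the simple interest formula for t:
I = P × r × t  ⇒  t = I / (P × r)
t = $12,480.00 / ($19,500.00 × 0.08)
t = 8

t = I/(P×r) = 8 years


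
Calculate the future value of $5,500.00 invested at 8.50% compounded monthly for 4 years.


Compound interest formula: A = P(1 + r/n)^(nt)
A = $5,500.00 × (1 + 0.085/12)^(12 × 4)
Growth factor: (1 + 0.085/12)^48 = 1.403265
A = $5,500.00 × 1.403265
A = $7,717.96

A = P(1 + r/n)^(nt) = $7,717.96


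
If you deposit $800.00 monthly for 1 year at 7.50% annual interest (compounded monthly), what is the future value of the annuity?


Future value of an ordinary annuity: FV = PMT × ((1 + r)^n − 1) / r
Monthly rate r = 0.075/12 = 0.00625, n = 12
FV = $800.00 × ((1 + 0.075/12)^12 − 1) / (0.075/12)
FV = $800.00 × 12.421216
FV = $9,936.97

FV = PMT × ((1+r)^n - 1)/r = $9,936.97


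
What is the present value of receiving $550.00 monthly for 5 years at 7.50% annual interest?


Present value of an ordinary annuity: PV = PMT × (1 − (1 + r)^(−n)) / r
Monthly rate r = 0.075/12 = 0.00625, n = 60
PV = $550.00 × (1 − (1 + 0.075/12)^(−60)) / (0.075/12)
PV = $550.00 × 49.905308
PV = $27,447.92

PV = PMT × (1-(1+r)^(-n))/r = $27,447.92


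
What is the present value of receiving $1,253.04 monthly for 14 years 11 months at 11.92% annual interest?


Present value of an ordinary annuity: PV = PMT × (1 − (1 + r)^(−n)) / r
Monthly rate r = 0.1192/12 ≈ 0.00993333, n = 179
PV = $1,253.04 × (1 − (1 + 0.1192/12)^(−179)) / (0.1192/12)
PV = $1,253.04 × 83.511408
PV = $104,643.13

PV = PMT × (1-(1+r)^(-n))/r = $104,643.13


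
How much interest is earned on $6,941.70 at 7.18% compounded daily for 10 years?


Compound interest earned = final amount − principal.
A = P(1 + r/n)^(nt) = $6,941.70 × (1 + 0.0718/365)^(365 × 10) = $14,231.76
Interest = A − P = $14,231.76 − $6,941.70 = $7,290.06

Interest = A - P = $7,290.06


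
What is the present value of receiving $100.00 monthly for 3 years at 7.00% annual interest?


Present value of an ordinary annuity: PV = PMT × (1 − (1 + r)^(−n)) / r
Monthly rate r = 0.07/12 ≈ 0.00583333, n = 36
PV = $100.00 × (1 − (1 + 0.07/12)^(−36)) / (0.07/12)
PV = $100.00 × 32.386464
PV = $3,238.65

PV = PMT × (1-(1+r)^(-n))/r = $3,238.65


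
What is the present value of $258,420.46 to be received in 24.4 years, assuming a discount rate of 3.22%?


Present value formula: PV = FV / (1 + r)^t
PV = $258,420.46 / (1 + 0.0322)^24.4
PV = $258,420.46 / 2.166896
PV = $119,258.36

PV = FV / (1 + r)^t = $119,258.36


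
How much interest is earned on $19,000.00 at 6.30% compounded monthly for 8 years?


Compound interest earned = final amount − principal.
A = P(1 + r/n)^(nt) = $19,000.00 × (1 + 0.063/12)^(12 × 8) = $31,409.82
Interest = A − P = $31,409.82 − $19,000.00 = $12,409.82

Interest = A - P = $12,409.82


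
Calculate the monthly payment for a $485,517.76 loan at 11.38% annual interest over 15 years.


Loan payment formula: PMT = PV × r / (1 − (1 + r)^(−n))
Monthly rate r = 0.1138/12 ≈ 0.00948333, n = 180 months
Denominator: 1 − (1 + 0.1138/12)^(−180) = 0.817126
PMT = $485,517.76 × (0.1138/12) / 0.817126
PMT = $5,634.78 per month

PMT = PV × r / (1-(1+r)^(-n)) = $5,634.78/month


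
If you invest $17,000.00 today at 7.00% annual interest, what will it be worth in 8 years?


Future value formula: FV = PV × (1 + r)^t
FV = $17,000.00 × (1 + 0.07)^8
FV = $17,000.00 × 1.7181862
FV = $29,209.17

FV = PV × (1 + r)^t = $29,209.17


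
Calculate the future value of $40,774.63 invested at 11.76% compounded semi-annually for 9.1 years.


Compound interest formula: A = P(1 + r/n)^(nt)
A = $40,774.63 × (1 + 0.1176/2)^(2 × 9.1)
Growth factor: (1 + 0.1176/2)^18.2 = 2.8288738
A = $40,774.63 × 2.8288738
A = $115,346.28

A = P(1 + r/n)^(nt) = $115,346.28


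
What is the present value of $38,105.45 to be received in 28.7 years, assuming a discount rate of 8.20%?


Present value formula: PV = FV / (1 + r)^t
PV = $38,105.45 / (1 + 0.082)^28.7
PV = $38,105.45 / 9.601131
PV = $3,968.85

PV = FV / (1 + r)^t = $3,968.85


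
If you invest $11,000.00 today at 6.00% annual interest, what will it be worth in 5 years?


Future value formula: FV = PV × (1 + r)^t
FV = $11,000.00 × (1 + 0.06)^5
FV = $11,000.00 × 1.3382256
FV = $14,720.48

FV = PV × (1 + r)^t = $14,720.48


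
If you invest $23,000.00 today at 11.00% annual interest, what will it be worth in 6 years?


Future value formula: FV = PV × (1 + r)^t
FV = $23,000.00 × (1 + 0.11)^6
FV = $23,000.00 × 1.87041455
FV = $43,019.53

FV = PV × (1 + r)^t = $43,019.53


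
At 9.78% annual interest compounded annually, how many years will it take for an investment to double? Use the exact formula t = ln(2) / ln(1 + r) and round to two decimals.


Doubling condition: (1 + r)^t = 2
Take ln of both sides: t × ln(1 + r) = ln(2)
t = ln(2) / ln(1 + r)
t = 0.693147 / 0.093308
t = 7.43

t = ln(2) / ln(1 + r) = 7.43 years


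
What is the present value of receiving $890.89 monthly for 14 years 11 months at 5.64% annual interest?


Present value of an ordinary annuity: PV = PMT × (1 − (1 + r)^(−n)) / r
Monthly rate r = 0.0564/12 = 0.0047, n = 179
PV = $890.89 × (1 − (1 + 0.0564/12)^(−179)) / (0.0564/12)
PV = $890.89 × 120.851011
PV = $107,664.96

PV = PMT × (1-(1+r)^(-n))/r = $107,664.96


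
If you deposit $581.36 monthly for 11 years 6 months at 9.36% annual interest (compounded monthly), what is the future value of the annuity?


Future value of an ordinary annuity: FV = PMT × ((1 + r)^n − 1) / r
Monthly rate r = 0.0936/12 = 0.0078, n = 138
FV = $581.36 × ((1 + 0.0936/12)^138 − 1) / (0.0936/12)
FV = $581.36 × 246.393560
FV = $143,243.36

FV = PMT × ((1+r)^n - 1)/r = $143,243.36


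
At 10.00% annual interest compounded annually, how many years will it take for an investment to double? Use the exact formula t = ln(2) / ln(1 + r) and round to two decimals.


Doubling condition: (1 + r)^t = 2
Take ln of both sides: t × ln(1 + r) = ln(2)
t = ln(2) / ln(1 + r)
t = 0.693147 / 0.095310
t = 7.27

t = ln(2) / ln(1 + r) = 7.27 years


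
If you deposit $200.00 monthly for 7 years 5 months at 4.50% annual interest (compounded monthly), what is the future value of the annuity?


Future value of an ordinary annuity: FV = PMT × ((1 + r)^n − 1) / r
Monthly rate r = 0.045/12 = 0.00375, n = 89
FV = $200.00 × ((1 + 0.045/12)^89 − 1) / (0.045/12)
FV = $200.00 × 105.419411
FV = $21,083.88

FV = PMT × ((1+r)^n - 1)/r = $21,083.88


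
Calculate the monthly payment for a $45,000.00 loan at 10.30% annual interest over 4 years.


Loan payment formula: PMT = PV × r / (1 − (1 + r)^(−n))
Monthly rate r = 0.103/12 ≈ 0.00858333, n = 48 months
Denominator: 1 − (1 + 0.103/12)^(−48) = 0.336510
PMT = $45,000.00 × (0.103/12) / 0.336510
PMT = $1,147.81 per month

PMT = PV × r / (1-(1+r)^(-n)) = $1,147.81/month


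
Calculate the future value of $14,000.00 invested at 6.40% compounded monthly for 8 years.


Compound interest formula: A = P(1 + r/n)^(nt)
A = $14,000.00 × (1 + 0.064/12)^(12 × 8)
Growth factor: (1 + 0.064/12)^96 = 1.6663565
A = $14,000.00 × 1.6663565
A = $23,328.99

A = P(1 + r/n)^(nt) = $23,328.99


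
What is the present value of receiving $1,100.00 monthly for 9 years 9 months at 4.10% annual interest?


Present value of an ordinary annuity: PV = PMT × (1 − (1 + r)^(−n)) / r
Monthly rate r = 0.041/12 ≈ 0.00341667, n = 117
PV = $1,100.00 × (1 − (1 + 0.041/12)^(−117)) / (0.041/12)
PV = $1,100.00 × 96.308885
PV = $105,939.77

PV = PMT × (1-(1+r)^(-n))/r = $105,939.77


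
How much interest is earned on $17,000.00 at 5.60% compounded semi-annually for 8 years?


Compound interest earned = final amount − principal.
A = P(1 + r/n)^(nt) = $17,000.00 × (1 + 0.056/2)^(2 × 8) = $26,444.71
Interest = A − P = $26,444.71 − $17,000.00 = $9,444.71

Interest = A - P = $9,444.71


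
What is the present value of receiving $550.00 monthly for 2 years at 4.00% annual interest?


Present value of an ordinary annuity: PV = PMT × (1 − (1 + r)^(−n)) / r
Monthly rate r = 0.04/12 ≈ 0.00333333, n = 24
PV = $550.00 × (1 − (1 + 0.04/12)^(−24)) / (0.04/12)
PV = $550.00 × 23.028251
PV = $12,665.54

PV = PMT × (1-(1+r)^(-n))/r = $12,665.54


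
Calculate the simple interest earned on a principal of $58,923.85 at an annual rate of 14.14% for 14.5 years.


Simple interest formula: I = P × r × t
I = $58,923.85 × 0.1414 × 14.5
I = $120,811.57

I = P × r × t = $120,811.57


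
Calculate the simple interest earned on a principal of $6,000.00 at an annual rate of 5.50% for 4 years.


Simple interest formula: I = P × r × t
I = $6,000.00 × 0.055 × 4
I = $1,320.00

I = P × r × t = $1,320.00


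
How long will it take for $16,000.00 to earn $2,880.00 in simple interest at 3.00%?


Rearrange the simple interest formula for t:
I = P × r × t  ⇒  t = I / (P × r)
t = $2,880.00 / ($16,000.00 × 0.03)
t = 6

t = I/(P×r) = 6 years


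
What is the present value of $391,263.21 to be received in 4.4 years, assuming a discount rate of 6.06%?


Present value formula: PV = FV / (1 + r)^t
PV = $391,263.21 / (1 + 0.0606)^4.4
PV = $391,263.21 / 1.29546934
PV = $302,024.29

PV = FV / (1 + r)^t = $302,024.29


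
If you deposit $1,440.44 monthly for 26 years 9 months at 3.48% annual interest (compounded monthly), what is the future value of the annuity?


Future value of an ordinary annuity: FV = PMT × ((1 + r)^n − 1) / r
Monthly rate r = 0.0348/12 = 0.0029, n = 321
FV = $1,440.44 × ((1 + 0.0348/12)^321 − 1) / (0.0348/12)
FV = $1,440.44 × 528.750343
FV = $761,633.14

FV = PMT × ((1+r)^n - 1)/r = $761,633.14


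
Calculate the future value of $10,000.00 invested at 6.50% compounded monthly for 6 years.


Compound interest formula: A = P(1 + r/n)^(nt)
A = $10,000.00 × (1 + 0.065/12)^(12 × 6)
Growth factor: (1 + 0.065/12)^72 = 1.475427
A = $10,000.00 × 1.475427
A = $14,754.27

A = P(1 + r/n)^(nt) = $14,754.27


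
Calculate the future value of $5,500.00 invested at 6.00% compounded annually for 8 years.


Compound interest formula: A = P(1 + r/n)^(nt)
A = $5,500.00 × (1 + 0.06/1)^(1 × 8)
Growth factor: (1 + 0.06/1)^8 = 1.593848
A = $5,500.00 × 1.593848
A = $8,766.16

A = P(1 + r/n)^(nt) = $8,766.16


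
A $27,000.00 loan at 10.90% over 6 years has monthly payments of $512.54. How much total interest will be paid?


Total paid over the life of the loan = PMT × n.
Total paid = $512.54 × 72 = $36,902.88
Total interest = total paid − principal = $36,902.88 − $27,000.00 = $9,902.88

Total interest = (PMT × n) - PV = $9,902.88


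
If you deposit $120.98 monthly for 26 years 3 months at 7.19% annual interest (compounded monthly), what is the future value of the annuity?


Future value of an ordinary annuity: FV = PMT × ((1 + r)^n − 1) / r
Monthly rate r = 0.0719/12 ≈ 0.00599167, n = 315
FV = $120.98 × ((1 + 0.0719/12)^315 − 1) / (0.0719/12)
FV = $120.98 × 928.779814
FV = $112,363.78

FV = PMT × ((1+r)^n - 1)/r = $112,363.78


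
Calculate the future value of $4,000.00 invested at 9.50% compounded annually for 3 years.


Compound interest formula: A = P(1 + r/n)^(nt)
A = $4,000.00 × (1 + 0.095/1)^(1 × 3)
Growth factor: (1 + 0.095/1)^3 = 1.312932
A = $4,000.00 × 1.312932
A = $5,251.73

A = P(1 + r/n)^(nt) = $5,251.73


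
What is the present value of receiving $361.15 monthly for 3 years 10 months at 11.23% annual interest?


Present value of an ordinary annuity: PV = PMT × (1 − (1 + r)^(−n)) / r
Monthly rate r = 0.1123/12 ≈ 0.00935833, n = 46
PV = $361.15 × (1 − (1 + 0.1123/12)^(−46)) / (0.1123/12)
PV = $361.15 × 37.239789
PV = $13,449.15

PV = PMT × (1-(1+r)^(-n))/r = $13,449.15


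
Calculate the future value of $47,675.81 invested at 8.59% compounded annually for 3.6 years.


Compound interest formula: A = P(1 + r/n)^(nt)
A = $47,675.81 × (1 + 0.0859/1)^(1 × 3.6)
Growth factor: (1 + 0.0859/1)^3.6 = 1.3453751
A = $47,675.81 × 1.3453751
A = $64,141.85

A = P(1 + r/n)^(nt) = $64,141.85


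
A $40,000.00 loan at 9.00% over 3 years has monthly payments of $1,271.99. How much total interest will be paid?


Total paid over the life of the loan = PMT × n.
Total paid = $1,271.99 × 36 = $45,791.64
Total interest = total paid − principal = $45,791.64 − $40,000.00 = $5,791.64

Total interest = (PMT × n) - PV = $5,791.64


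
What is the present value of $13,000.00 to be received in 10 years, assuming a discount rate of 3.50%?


Present value formula: PV = FV / (1 + r)^t
PV = $13,000.00 / (1 + 0.035)^10
PV = $13,000.00 / 1.410599
PV = $9,215.94

PV = FV / (1 + r)^t = $9,215.94


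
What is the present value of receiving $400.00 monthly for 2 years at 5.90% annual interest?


Present value of an ordinary annuity: PV = PMT × (1 − (1 + r)^(−n)) / r
Monthly rate r = 0.059/12 ≈ 0.00491667, n = 24
PV = $400.00 × (1 − (1 + 0.059/12)^(−24)) / (0.059/12)
PV = $400.00 × 22.585822
PV = $9,034.33

PV = PMT × (1-(1+r)^(-n))/r = $9,034.33


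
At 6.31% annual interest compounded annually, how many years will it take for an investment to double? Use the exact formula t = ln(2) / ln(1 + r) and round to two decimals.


Doubling condition: (1 + r)^t = 2
Take ln of both sides: t × ln(1 + r) = ln(2)
t = ln(2) / ln(1 + r)
t = 0.693147 / 0.061189
t = 11.33

t = ln(2) / ln(1 + r) = 11.33 years


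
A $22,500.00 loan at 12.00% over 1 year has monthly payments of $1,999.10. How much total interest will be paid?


Total paid over the life of the loan = PMT × n.
Total paid = $1,999.10 × 12 = $23,989.20
Total interest = total paid − principal = $23,989.20 − $22,500.00 = $1,489.20

Total interest = (PMT × n) - PV = $1,489.20


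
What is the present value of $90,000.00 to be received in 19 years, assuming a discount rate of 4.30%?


Present value formula: PV = FV / (1 + r)^t
PV = $90,000.00 / (1 + 0.043)^19
PV = $90,000.00 / 2.225368
PV = $40,442.75

PV = FV / (1 + r)^t = $40,442.75


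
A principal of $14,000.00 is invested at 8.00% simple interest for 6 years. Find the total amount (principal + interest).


Total amount formula: A = P(1 + rt) = P + P·r·t
Interest: I = P × r × t = $14,000.00 × 0.08 × 6 = $6,720.00
A = P + I = $14,000.00 + $6,720.00 = $20,720.00

A = P + I = P(1 + rt) = $20,720.00


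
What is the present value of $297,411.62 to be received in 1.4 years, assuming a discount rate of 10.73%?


Present value formula: PV = FV / (1 + r)^t
PV = $297,411.62 / (1 + 0.1073)^1.4
PV = $297,411.62 / 1.153377354
PV = $257,861.50

PV = FV / (1 + r)^t = $257,861.50


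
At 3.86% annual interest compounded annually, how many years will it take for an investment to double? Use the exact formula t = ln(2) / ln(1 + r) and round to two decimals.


Doubling condition: (1 + r)^t = 2
Take ln of both sides: t × ln(1 + r) = ln(2)
t = ln(2) / ln(1 + r)
t = 0.693147 / 0.037874
t = 18.30

t = ln(2) / ln(1 + r) = 18.30 years


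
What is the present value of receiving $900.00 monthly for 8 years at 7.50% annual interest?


Present value of an ordinary annuity: PV = PMT × (1 − (1 + r)^(−n)) / r
Monthly rate r = 0.075/12 = 0.00625, n = 96
PV = $900.00 × (1 − (1 + 0.075/12)^(−96)) / (0.075/12)
PV = $900.00 × 72.026024
PV = $64,823.42

PV = PMT × (1-(1+r)^(-n))/r = $64,823.42


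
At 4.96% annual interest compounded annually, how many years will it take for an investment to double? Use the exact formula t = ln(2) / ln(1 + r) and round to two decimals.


Doubling condition: (1 + r)^t = 2
Take ln of both sides: t × ln(1 + r) = ln(2)
t = ln(2) / ln(1 + r)
t = 0.693147 / 0.048409
t = 14.32

t = ln(2) / ln(1 + r) = 14.32 years


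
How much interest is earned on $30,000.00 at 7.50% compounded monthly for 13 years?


Compound interest earned = final amount − principal.
A = P(1 + r/n)^(nt) = $30,000.00 × (1 + 0.075/12)^(12 × 13) = $79,294.05
Interest = A − P = $79,294.05 − $30,000.00 = $49,294.05

Interest = A - P = $49,294.05


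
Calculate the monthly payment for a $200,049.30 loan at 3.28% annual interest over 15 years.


Loan payment formula: PMT = PV × r / (1 − (1 + r)^(−n))
Monthly rate r = 0.0328/12 ≈ 0.00273333, n = 180 months
Denominator: 1 − (1 + 0.0328/12)^(−180) = 0.388187
PMT = $200,049.30 × (0.0328/12) / 0.388187
PMT = $1,408.60 per month

PMT = PV × r / (1-(1+r)^(-n)) = $1,408.60/month


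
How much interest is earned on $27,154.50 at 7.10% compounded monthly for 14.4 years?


Compound interest earned = final amount − principal.
A = P(1 + r/n)^(nt) = $27,154.50 × (1 + 0.071/12)^(12 × 14.4) = $75,258.59
Interest = A − P = $75,258.59 − $27,154.50 = $48,104.09

Interest = A - P = $48,104.09


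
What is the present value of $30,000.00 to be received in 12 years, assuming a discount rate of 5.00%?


Present value formula: PV = FV / (1 + r)^t
PV = $30,000.00 / (1 + 0.05)^12
PV = $30,000.00 / 1.7958563
PV = $16,705.12

PV = FV / (1 + r)^t = $16,705.12


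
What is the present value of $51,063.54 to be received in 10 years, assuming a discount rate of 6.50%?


Present value formula: PV = FV / (1 + r)^t
PV = $51,063.54 / (1 + 0.065)^10
PV = $51,063.54 / 1.877137
PV = $27,202.88

PV = FV / (1 + r)^t = $27,202.88


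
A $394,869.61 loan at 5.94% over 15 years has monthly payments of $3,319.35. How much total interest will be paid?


Total paid over the life of the loan = PMT × n.
Total paid = $3,319.35 × 180 = $597,483.00
Total interest = total paid − principal = $597,483.00 − $394,869.61 = $202,613.39

Total interest = (PMT × n) - PV = $202,613.39


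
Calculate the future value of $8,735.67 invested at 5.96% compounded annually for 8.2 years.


Compound interest formula: A = P(1 + r/n)^(nt)
A = $8,735.67 × (1 + 0.0596/1)^(1 × 8.2)
Growth factor: (1 + 0.0596/1)^8.2 = 1.607548
A = $8,735.67 × 1.607548
A = $14,043.01

A = P(1 + r/n)^(nt) = $14,043.01


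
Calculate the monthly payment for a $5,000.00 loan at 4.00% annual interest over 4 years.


Loan payment formula: PMT = PV × r / (1 − (1 + r)^(−n))
Monthly rate r = 0.04/12 ≈ 0.00333333, n = 48 months
Denominator: 1 − (1 + 0.04/12)^(−48) = 0.147629
PMT = $5,000.00 × (0.04/12) / 0.147629
PMT = $112.90 per month

PMT = PV × r / (1-(1+r)^(-n)) = $112.90/month


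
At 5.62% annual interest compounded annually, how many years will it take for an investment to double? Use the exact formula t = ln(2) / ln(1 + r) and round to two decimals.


Doubling condition: (1 + r)^t = 2
Take ln of both sides: t × ln(1 + r) = ln(2)
t = ln(2) / ln(1 + r)
t = 0.693147 / 0.054678
t = 12.68

t = ln(2) / ln(1 + r) = 12.68 years


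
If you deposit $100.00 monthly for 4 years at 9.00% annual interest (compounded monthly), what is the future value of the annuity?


Future value of an ordinary annuity: FV = PMT × ((1 + r)^n − 1) / r
Monthly rate r = 0.09/12 = 0.0075, n = 48
FV = $100.00 × ((1 + 0.09/12)^48 − 1) / (0.09/12)
FV = $100.00 × 57.520711
FV = $5,752.07

FV = PMT × ((1+r)^n - 1)/r = $5,752.07


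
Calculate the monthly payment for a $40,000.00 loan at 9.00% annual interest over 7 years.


Loan payment formula: PMT = PV × r / (1 − (1 + r)^(−n))
Monthly rate r = 0.09/12 = 0.0075, n = 84 months
Denominator: 1 − (1 + 0.09/12)^(−84) = 0.466155
PMT = $40,000.00 × (0.09/12) / 0.466155
PMT = $643.56 per month

PMT = PV × r / (1-(1+r)^(-n)) = $643.56/month


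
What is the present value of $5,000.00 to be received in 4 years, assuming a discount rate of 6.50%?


Present value formula: PV = FV / (1 + r)^t
PV = $5,000.00 / (1 + 0.065)^4
PV = $5,000.00 / 1.286466
PV = $3,886.62

PV = FV / (1 + r)^t = $3,886.62


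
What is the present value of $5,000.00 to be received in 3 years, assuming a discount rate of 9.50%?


Present value formula: PV = FV / (1 + r)^t
PV = $5,000.00 / (1 + 0.095)^3
PV = $5,000.00 / 1.312932
PV = $3,808.27

PV = FV / (1 + r)^t = $3,808.27


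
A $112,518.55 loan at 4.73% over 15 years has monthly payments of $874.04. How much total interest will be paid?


Total paid over the life of the loan = PMT × n.
Total paid = $874.04 × 180 = $157,327.20
Total interest = total paid − principal = $157,327.20 − $112,518.55 = $44,808.65

Total interest = (PMT × n) - PV = $44,808.65


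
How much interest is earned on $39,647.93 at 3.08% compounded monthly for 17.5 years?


Compound interest earned = final amount − principal.
A = P(1 + r/n)^(nt) = $39,647.93 × (1 + 0.0308/12)^(12 × 17.5) = $67,921.20
Interest = A − P = $67,921.20 − $39,647.93 = $28,273.27

Interest = A - P = $28,273.27


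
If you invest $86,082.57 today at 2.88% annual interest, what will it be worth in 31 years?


Future value formula: FV = PV × (1 + r)^t
FV = $86,082.57 × (1 + 0.0288)^31
FV = $86,082.57 × 2.4113465
FV = $207,574.90

FV = PV × (1 + r)^t = $207,574.90


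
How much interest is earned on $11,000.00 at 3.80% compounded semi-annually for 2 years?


Compound interest earned = final amount − principal.
A = P(1 + r/n)^(nt) = $11,000.00 × (1 + 0.038/2)^(2 × 2) = $11,860.13
Interest = A − P = $11,860.13 − $11,000.00 = $860.13

Interest = A - P = $860.13


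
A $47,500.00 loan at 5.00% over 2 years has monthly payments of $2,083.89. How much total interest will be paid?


Total paid over the life of the loan = PMT × n.
Total paid = $2,083.89 × 24 = $50,013.36
Total interest = total paid − principal = $50,013.36 − $47,500.00 = $2,513.36

Total interest = (PMT × n) - PV = $2,513.36


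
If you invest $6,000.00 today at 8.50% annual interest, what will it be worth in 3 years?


Future value formula: FV = PV × (1 + r)^t
FV = $6,000.00 × (1 + 0.085)^3
FV = $6,000.00 × 1.277289
FV = $7,663.73

FV = PV × (1 + r)^t = $7,663.73


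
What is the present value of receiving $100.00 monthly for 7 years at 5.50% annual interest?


Present value of an ordinary annuity: PV = PMT × (1 − (1 + r)^(−n)) / r
Monthly rate r = 0.055/12 ≈ 0.00458333, n = 84
PV = $100.00 × (1 − (1 + 0.055/12)^(−84)) / (0.055/12)
PV = $100.00 × 69.589216
PV = $6,958.92

PV = PMT × (1-(1+r)^(-n))/r = $6,958.92


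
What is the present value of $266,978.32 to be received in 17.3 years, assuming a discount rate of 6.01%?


Present value formula: PV = FV / (1 + r)^t
PV = $266,978.32 / (1 + 0.0601)^17.3
PV = $266,978.32 / 2.744734
PV = $97,269.29

PV = FV / (1 + r)^t = $97,269.29


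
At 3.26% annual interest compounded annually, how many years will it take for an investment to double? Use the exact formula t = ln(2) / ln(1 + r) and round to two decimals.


Doubling condition: (1 + r)^t = 2
Take ln of both sides: t × ln(1 + r) = ln(2)
t = ln(2) / ln(1 + r)
t = 0.693147 / 0.032080
t = 21.61

t = ln(2) / ln(1 + r) = 21.61 years


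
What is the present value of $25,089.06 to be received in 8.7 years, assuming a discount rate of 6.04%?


Present value formula: PV = FV / (1 + r)^t
PV = $25,089.06 / (1 + 0.0604)^8.7
PV = $25,089.06 / 1.6656608
PV = $15,062.53

PV = FV / (1 + r)^t = $15,062.53


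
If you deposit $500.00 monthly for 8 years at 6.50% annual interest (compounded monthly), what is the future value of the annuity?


Future value of an ordinary annuity: FV = PMT × ((1 + r)^n − 1) / r
Monthly rate r = 0.065/12 ≈ 0.00541667, n = 96
FV = $500.00 × ((1 + 0.065/12)^96 − 1) / (0.065/12)
FV = $500.00 × 125.477348
FV = $62,738.67

FV = PMT × ((1+r)^n - 1)/r = $62,738.67


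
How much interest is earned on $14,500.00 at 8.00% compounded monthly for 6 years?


Compound interest earned = final amount − principal.
A = P(1 + r/n)^(nt) = $14,500.00 × (1 + 0.08/12)^(12 × 6) = $23,395.78
Interest = A − P = $23,395.78 − $14,500.00 = $8,895.78

Interest = A - P = $8,895.78


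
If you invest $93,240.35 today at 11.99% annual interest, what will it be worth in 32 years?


Future value formula: FV = PV × (1 + r)^t
FV = $93,240.35 × (1 + 0.1199)^32
FV = $93,240.35 × 37.4744984
FV = $3,494,135.35

FV = PV × (1 + r)^t = $3,494,135.35


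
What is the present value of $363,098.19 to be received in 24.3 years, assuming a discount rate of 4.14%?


Present value formula: PV = FV / (1 + r)^t
PV = $363,098.19 / (1 + 0.0414)^24.3
PV = $363,098.19 / 2.6798287
PV = $135,493.06

PV = FV / (1 + r)^t = $135,493.06


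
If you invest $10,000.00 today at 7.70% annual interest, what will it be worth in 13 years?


Future value formula: FV = PV × (1 + r)^t
FV = $10,000.00 × (1 + 0.077)^13
FV = $10,000.00 × 2.623035
FV = $26,230.35

FV = PV × (1 + r)^t = $26,230.35


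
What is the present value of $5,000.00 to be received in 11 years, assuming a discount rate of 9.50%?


Present value formula: PV = FV / (1 + r)^t
PV = $5,000.00 / (1 + 0.095)^11
PV = $5,000.00 / 2.713659
PV = $1,842.53

PV = FV / (1 + r)^t = $1,842.53


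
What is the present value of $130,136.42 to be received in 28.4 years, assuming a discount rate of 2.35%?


Present value formula: PV = FV / (1 + r)^t
PV = $130,136.42 / (1 + 0.0235)^28.4
PV = $130,136.42 / 1.934171
PV = $67,282.79

PV = FV / (1 + r)^t = $67,282.79


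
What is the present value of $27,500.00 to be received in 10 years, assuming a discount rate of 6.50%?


Present value formula: PV = FV / (1 + r)^t
PV = $27,500.00 / (1 + 0.065)^10
PV = $27,500.00 / 1.877137
PV = $14,649.97

PV = FV / (1 + r)^t = $14,649.97


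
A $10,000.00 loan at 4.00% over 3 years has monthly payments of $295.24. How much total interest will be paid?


Total paid over the life of the loan = PMT × n.
Total paid = $295.24 × 36 = $10,628.64
Total interest = total paid − principal = $10,628.64 − $10,000.00 = $628.64

Total interest = (PMT × n) - PV = $628.64


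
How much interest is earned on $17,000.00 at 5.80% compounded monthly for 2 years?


Compound interest earned = final amount − principal.
A = P(1 + r/n)^(nt) = $17,000.00 × (1 + 0.058/12)^(12 × 2) = $19,085.60
Interest = A − P = $19,085.60 − $17,000.00 = $2,085.60

Interest = A - P = $2,085.60


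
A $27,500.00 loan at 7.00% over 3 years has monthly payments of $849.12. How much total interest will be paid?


Total paid over the life of the loan = PMT × n.
Total paid = $849.12 × 36 = $30,568.32
Total interest = total paid − principal = $30,568.32 − $27,500.00 = $3,068.32

Total interest = (PMT × n) - PV = $3,068.32


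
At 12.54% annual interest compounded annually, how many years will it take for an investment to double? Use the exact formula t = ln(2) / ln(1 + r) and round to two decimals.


Doubling condition: (1 + r)^t = 2
Take ln of both sides: t × ln(1 + r) = ln(2)
t = ln(2) / ln(1 + r)
t = 0.693147 / 0.118139
t = 5.87

t = ln(2) / ln(1 + r) = 5.87 years


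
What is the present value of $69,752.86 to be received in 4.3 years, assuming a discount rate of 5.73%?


Present value formula: PV = FV / (1 + r)^t
PV = $69,752.86 / (1 + 0.0573)^4.3
PV = $69,752.86 / 1.2707274
PV = $54,892.07

PV = FV / (1 + r)^t = $54,892.07


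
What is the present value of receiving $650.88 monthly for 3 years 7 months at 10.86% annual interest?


Present value of an ordinary annuity: PV = PMT × (1 − (1 + r)^(−n)) / r
Monthly rate r = 0.1086/12 = 0.00905, n = 43
PV = $650.88 × (1 − (1 + 0.1086/12)^(−43)) / (0.1086/12)
PV = $650.88 × 35.489530
PV = $23,099.43

PV = PMT × (1-(1+r)^(-n))/r = $23,099.43


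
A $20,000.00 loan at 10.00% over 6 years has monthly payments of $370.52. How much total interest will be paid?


Total paid over the life of the loan = PMT × n.
Total paid = $370.52 × 72 = $26,677.44
Total interest = total paid − principal = $26,677.44 − $20,000.00 = $6,677.44

Total interest = (PMT × n) - PV = $6,677.44


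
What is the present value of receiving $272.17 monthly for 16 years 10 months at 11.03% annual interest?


Present value of an ordinary annuity: PV = PMT × (1 − (1 + r)^(−n)) / r
Monthly rate r = 0.1103/12 ≈ 0.00919167, n = 202
PV = $272.17 × (1 − (1 + 0.1103/12)^(−202)) / (0.1103/12)
PV = $272.17 × 91.657494
PV = $24,946.42

PV = PMT × (1-(1+r)^(-n))/r = $24,946.42


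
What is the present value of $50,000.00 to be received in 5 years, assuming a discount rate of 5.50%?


Present value formula: PV = FV / (1 + r)^t
PV = $50,000.00 / (1 + 0.055)^5
PV = $50,000.00 / 1.306960
PV = $38,256.72

PV = FV / (1 + r)^t = $38,256.72


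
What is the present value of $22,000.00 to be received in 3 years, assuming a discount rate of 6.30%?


Present value formula: PV = FV / (1 + r)^t
PV = $22,000.00 / (1 + 0.063)^3
PV = $22,000.00 / 1.201157
PV = $18,315.67

PV = FV / (1 + r)^t = $18,315.67


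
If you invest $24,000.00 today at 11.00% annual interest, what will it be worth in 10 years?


Future value formula: FV = PV × (1 + r)^t
FV = $24,000.00 × (1 + 0.11)^10
FV = $24,000.00 × 2.839421
FV = $68,146.10

FV = PV × (1 + r)^t = $68,146.10


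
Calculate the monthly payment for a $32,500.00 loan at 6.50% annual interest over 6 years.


Loan payment formula: PMT = PV × r / (1 − (1 + r)^(−n))
Monthly rate r = 0.065/12 ≈ 0.00541667, n = 72 months
Denominator: 1 − (1 + 0.065/12)^(−72) = 0.322230
PMT = $32,500.00 × (0.065/12) / 0.322230
PMT = $546.32 per month

PMT = PV × r / (1-(1+r)^(-n)) = $546.32/month


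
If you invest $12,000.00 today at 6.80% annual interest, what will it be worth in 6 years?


Future value formula: FV = PV × (1 + r)^t
FV = $12,000.00 × (1 + 0.068)^6
FV = $12,000.00 × 1.483978
FV = $17,807.74

FV = PV × (1 + r)^t = $17,807.74


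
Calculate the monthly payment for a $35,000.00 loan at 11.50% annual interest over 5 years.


Loan payment formula: PMT = PV × r / (1 − (1 + r)^(−n))
Monthly rate r = 0.115/12 ≈ 0.00958333, n = 60 months
Denominator: 1 − (1 + 0.115/12)^(−60) = 0.435752
PMT = $35,000.00 × (0.115/12) / 0.435752
PMT = $769.74 per month

PMT = PV × r / (1-(1+r)^(-n)) = $769.74/month


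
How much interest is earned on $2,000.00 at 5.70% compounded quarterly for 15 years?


Compound interest earned = final amount − principal.
A = P(1 + r/n)^(nt) = $2,000.00 × (1 + 0.057/4)^(4 × 15) = $4,674.45
Interest = A − P = $4,674.45 − $2,000.00 = $2,674.45

Interest = A - P = $2,674.45


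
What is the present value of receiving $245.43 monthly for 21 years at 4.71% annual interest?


Present value of an ordinary annuity: PV = PMT × (1 − (1 + r)^(−n)) / r
Monthly rate r = 0.0471/12 = 0.003925, n = 252
PV = $245.43 × (1 − (1 + 0.0471/12)^(−252)) / (0.0471/12)
PV = $245.43 × 159.838982
PV = $39,229.28

PV = PMT × (1-(1+r)^(-n))/r = $39,229.28


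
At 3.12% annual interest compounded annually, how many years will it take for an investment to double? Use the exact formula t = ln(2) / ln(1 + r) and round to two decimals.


Doubling condition: (1 + r)^t = 2
Take ln of both sides: t × ln(1 + r) = ln(2)
t = ln(2) / ln(1 + r)
t = 0.693147 / 0.030723
t = 22.56

t = ln(2) / ln(1 + r) = 22.56 years


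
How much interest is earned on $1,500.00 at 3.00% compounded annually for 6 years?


Compound interest earned = final amount − principal.
A = P(1 + r/n)^(nt) = $1,500.00 × (1 + 0.03/1)^(1 × 6) = $1,791.08
Interest = A − P = $1,791.08 − $1,500.00 = $291.08

Interest = A - P = $291.08


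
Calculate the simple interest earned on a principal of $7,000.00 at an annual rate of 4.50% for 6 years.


Simple interest formula: I = P × r × t
I = $7,000.00 × 0.045 × 6
I = $1,890.00

I = P × r × t = $1,890.00


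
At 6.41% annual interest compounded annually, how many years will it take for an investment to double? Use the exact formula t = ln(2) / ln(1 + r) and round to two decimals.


Doubling condition: (1 + r)^t = 2
Take ln of both sides: t × ln(1 + r) = ln(2)
t = ln(2) / ln(1 + r)
t = 0.693147 / 0.062129
t = 11.16

t = ln(2) / ln(1 + r) = 11.16 years


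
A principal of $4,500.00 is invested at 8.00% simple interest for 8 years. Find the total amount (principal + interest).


Total amount formula: A = P(1 + rt) = P + P·r·t
Interest: I = P × r × t = $4,500.00 × 0.08 × 8 = $2,880.00
A = P + I = $4,500.00 + $2,880.00 = $7,380.00

A = P + I = P(1 + rt) = $7,380.00


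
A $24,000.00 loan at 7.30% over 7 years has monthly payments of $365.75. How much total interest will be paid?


Total paid over the life of the loan = PMT × n.
Total paid = $365.75 × 84 = $30,723.00
Total interest = total paid − principal = $30,723.00 − $24,000.00 = $6,723.00

Total interest = (PMT × n) - PV = $6,723.00


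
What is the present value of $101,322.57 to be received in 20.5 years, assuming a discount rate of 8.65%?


Present value formula: PV = FV / (1 + r)^t
PV = $101,322.57 / (1 + 0.0865)^20.5
PV = $101,322.57 / 5.4778417
PV = $18,496.81

PV = FV / (1 + r)^t = $18,496.81


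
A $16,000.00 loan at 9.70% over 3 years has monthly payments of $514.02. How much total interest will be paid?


Total paid over the life of the loan = PMT × n.
Total paid = $514.02 × 36 = $18,504.72
Total interest = total paid − principal = $18,504.72 − $16,000.00 = $2,504.72

Total interest = (PMT × n) - PV = $2,504.72


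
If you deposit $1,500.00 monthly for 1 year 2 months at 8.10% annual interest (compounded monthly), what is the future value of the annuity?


Future value of an ordinary annuity: FV = PMT × ((1 + r)^n − 1) / r
Monthly rate r = 0.081/12 = 0.00675, n = 14
FV = $1,500.00 × ((1 + 0.081/12)^14 − 1) / (0.081/12)
FV = $1,500.00 × 14.631147
FV = $21,946.72

FV = PMT × ((1+r)^n - 1)/r = $21,946.72


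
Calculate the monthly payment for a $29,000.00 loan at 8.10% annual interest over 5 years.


Loan payment formula: PMT = PV × r / (1 − (1 + r)^(−n))
Monthly rate r = 0.081/12 = 0.00675, n = 60 months
Denominator: 1 − (1 + 0.081/12)^(−60) = 0.332115
PMT = $29,000.00 × (0.081/12) / 0.332115
PMT = $589.40 per month

PMT = PV × r / (1-(1+r)^(-n)) = $589.40/month


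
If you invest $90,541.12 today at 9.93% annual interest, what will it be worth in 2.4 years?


Future value formula: FV = PV × (1 + r)^t
FV = $90,541.12 × (1 + 0.0993)^2.4
FV = $90,541.12 × 1.2551018
FV = $113,638.32

FV = PV × (1 + r)^t = $113,638.32


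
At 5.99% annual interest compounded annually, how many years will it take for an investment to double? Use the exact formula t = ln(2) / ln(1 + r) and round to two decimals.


Doubling condition: (1 + r)^t = 2
Take ln of both sides: t × ln(1 + r) = ln(2)
t = ln(2) / ln(1 + r)
t = 0.693147 / 0.058175
t = 11.91

t = ln(2) / ln(1 + r) = 11.91 years


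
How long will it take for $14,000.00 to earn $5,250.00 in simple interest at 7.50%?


Rearrange the simple interest formula for t:
I = P × r × t  ⇒  t = I / (P × r)
t = $5,250.00 / ($14,000.00 × 0.075)
t = 5

t = I/(P×r) = 5 years


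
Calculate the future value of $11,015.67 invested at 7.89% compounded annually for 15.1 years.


Compound interest formula: A = P(1 + r/n)^(nt)
A = $11,015.67 × (1 + 0.0789/1)^(1 × 15.1)
Growth factor: (1 + 0.0789/1)^15.1 = 3.1478644
A = $11,015.67 × 3.1478644
A = $34,675.84

A = P(1 + r/n)^(nt) = $34,675.84


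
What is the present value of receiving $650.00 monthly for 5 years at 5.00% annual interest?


Present value of an ordinary annuity: PV = PMT × (1 − (1 + r)^(−n)) / r
Monthly rate r = 0.05/12 ≈ 0.00416667, n = 60
PV = $650.00 × (1 − (1 + 0.05/12)^(−60)) / (0.05/12)
PV = $650.00 × 52.990706
PV = $34,443.96

PV = PMT × (1-(1+r)^(-n))/r = $34,443.96


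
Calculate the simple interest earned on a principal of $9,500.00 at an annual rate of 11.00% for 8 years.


Simple interest formula: I = P × r × t
I = $9,500.00 × 0.11 × 8
I = $8,360.00

I = P × r × t = $8,360.00


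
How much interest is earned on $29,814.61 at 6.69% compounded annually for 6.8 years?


Compound interest earned = final amount − principal.
A = P(1 + r/n)^(nt) = $29,814.61 × (1 + 0.0669/1)^(1 × 6.8) = $46,309.53
Interest = A − P = $46,309.53 − $29,814.61 = $16,494.92

Interest = A - P = $16,494.92


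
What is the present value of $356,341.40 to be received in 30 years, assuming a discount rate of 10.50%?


Present value formula: PV = FV / (1 + r)^t
PV = $356,341.40 / (1 + 0.105)^30
PV = $356,341.40 / 19.992557
PV = $17,823.70

PV = FV / (1 + r)^t = $17,823.70


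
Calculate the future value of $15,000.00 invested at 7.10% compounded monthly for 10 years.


Compound interest formula: A = P(1 + r/n)^(nt)
A = $15,000.00 × (1 + 0.071/12)^(12 × 10)
Growth factor: (1 + 0.071/12)^120 = 2.029740
A = $15,000.00 × 2.029740
A = $30,446.10

A = P(1 + r/n)^(nt) = $30,446.10


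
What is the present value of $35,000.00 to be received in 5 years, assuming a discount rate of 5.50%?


Present value formula: PV = FV / (1 + r)^t
PV = $35,000.00 / (1 + 0.055)^5
PV = $35,000.00 / 1.306960
PV = $26,779.70

PV = FV / (1 + r)^t = $26,779.70


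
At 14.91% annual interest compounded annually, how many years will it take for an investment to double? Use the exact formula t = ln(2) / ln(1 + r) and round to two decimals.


Doubling condition: (1 + r)^t = 2
Take ln of both sides: t × ln(1 + r) = ln(2)
t = ln(2) / ln(1 + r)
t = 0.693147 / 0.138979
t = 4.99

t = ln(2) / ln(1 + r) = 4.99 years


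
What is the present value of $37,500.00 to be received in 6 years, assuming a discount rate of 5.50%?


Present value formula: PV = FV / (1 + r)^t
PV = $37,500.00 / (1 + 0.055)^6
PV = $37,500.00 / 1.3788428
PV = $27,196.72

PV = FV / (1 + r)^t = $27,196.72


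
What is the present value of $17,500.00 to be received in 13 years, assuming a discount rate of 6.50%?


Present value formula: PV = FV / (1 + r)^t
PV = $17,500.00 / (1 + 0.065)^13
PV = $17,500.00 / 2.2674875
PV = $7,717.79

PV = FV / (1 + r)^t = $7,717.79


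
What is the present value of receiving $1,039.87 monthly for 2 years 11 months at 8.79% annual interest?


Present value of an ordinary annuity: PV = PMT × (1 − (1 + r)^(−n)) / r
Monthly rate r = 0.0879/12 = 0.007325, n = 35
PV = $1,039.87 × (1 − (1 + 0.0879/12)^(−35)) / (0.0879/12)
PV = $1,039.87 × 30.774723
PV = $32,001.71

PV = PMT × (1-(1+r)^(-n))/r = $32,001.71
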